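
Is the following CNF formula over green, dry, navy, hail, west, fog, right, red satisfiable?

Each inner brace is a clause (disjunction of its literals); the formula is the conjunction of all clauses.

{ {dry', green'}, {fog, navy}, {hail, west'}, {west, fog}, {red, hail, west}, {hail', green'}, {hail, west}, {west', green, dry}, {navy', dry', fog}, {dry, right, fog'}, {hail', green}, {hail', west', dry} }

Branch on dry: set dry = 0.
Branch on fog: set fog = 1.
From the singleton clause (right), right = 1.
Branch on hail: set hail = 1.
From the singleton clause (green'), green = 0.
That conflicts with the unit clause (green).
That branch fails; take hail = 0 instead.
From the singleton clause (west'), west = 0.
That conflicts with the unit clause (west).
Either choice for hail ends in contradiction.
That branch fails; take fog = 0 instead.
From the singleton clause (navy), navy = 1.
From the singleton clause (west), west = 1.
From the singleton clause (hail), hail = 1.
That conflicts with the unit clause (hail').
Either choice for fog ends in contradiction.
That branch fails; take dry = 1 instead.
From the singleton clause (green'), green = 0.
From the singleton clause (hail'), hail = 0.
From the singleton clause (west'), west = 0.
That conflicts with the unit clause (west).
Either choice for dry ends in contradiction.
No assignment satisfies every clause.

Unsatisfiable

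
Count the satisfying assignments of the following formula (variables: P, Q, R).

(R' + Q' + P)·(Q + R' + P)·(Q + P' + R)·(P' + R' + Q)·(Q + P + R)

3

There are 2^3 = 8 truth assignments over (P, Q, R).
Check each against the 5 clauses (columns in the order P, Q, R):
  F F F  ✗ fails (Q + P + R)
  F F T  ✗ fails (Q + R' + P)
  F T F  ✓ satisfies all
  F T T  ✗ fails (R' + Q' + P)
  T F F  ✗ fails (Q + P' + R)
  T F T  ✗ fails (P' + R' + Q)
  T T F  ✓ satisfies all
  T T T  ✓ satisfies all
3 of the 8 rows are models.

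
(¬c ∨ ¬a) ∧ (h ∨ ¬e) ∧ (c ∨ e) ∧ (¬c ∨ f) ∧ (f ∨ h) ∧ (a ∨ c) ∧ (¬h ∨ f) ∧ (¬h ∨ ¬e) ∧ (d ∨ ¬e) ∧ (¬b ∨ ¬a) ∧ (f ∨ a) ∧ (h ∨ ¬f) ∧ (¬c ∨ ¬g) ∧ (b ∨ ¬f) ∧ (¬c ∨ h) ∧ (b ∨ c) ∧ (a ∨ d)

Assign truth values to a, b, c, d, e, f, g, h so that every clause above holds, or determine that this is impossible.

a=False; b=True; c=True; d=True; e=False; f=True; g=False; h=True

Suppose c = True.
Unit clause (¬a) forces a = False.
Unit clause (f) forces f = True.
Unit clause (h) forces h = True.
Unit clause (¬e) forces e = False.
Unit clause (¬g) forces g = False.
Unit clause (b) forces b = True.
Unit clause (d) forces d = True.
All clauses are satisfied.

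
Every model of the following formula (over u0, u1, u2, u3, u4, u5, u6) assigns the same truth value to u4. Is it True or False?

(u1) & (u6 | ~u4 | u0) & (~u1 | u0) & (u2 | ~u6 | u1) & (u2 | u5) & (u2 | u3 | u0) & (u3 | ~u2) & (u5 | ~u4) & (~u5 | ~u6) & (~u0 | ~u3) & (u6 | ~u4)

Suppose u4 = 1.
The clause (u1) is unit, so u1 = 1.
The clause (u0) is unit, so u0 = 1.
The clause (u5) is unit, so u5 = 1.
The clause (~u6) is unit, so u6 = 0.
But (u6) is also a unit clause — contradiction.
So every satisfying assignment has u4 = False.

False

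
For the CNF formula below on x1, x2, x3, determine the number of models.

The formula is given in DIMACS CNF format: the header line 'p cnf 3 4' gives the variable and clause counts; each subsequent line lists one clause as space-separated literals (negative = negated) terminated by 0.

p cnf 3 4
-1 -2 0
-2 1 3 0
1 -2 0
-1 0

2

There are 2^3 = 8 truth assignments over (x1, x2, x3).
Check each against the 4 clauses (columns in the order x1, x2, x3):
  F F F  ✓ satisfies all
  F F T  ✓ satisfies all
  F T F  ✗ fails (¬x2 ∨ x1 ∨ x3)
  F T T  ✗ fails (x1 ∨ ¬x2)
  T F F  ✗ fails (¬x1)
  T F T  ✗ fails (¬x1)
  T T F  ✗ fails (¬x1 ∨ ¬x2)
  T T T  ✗ fails (¬x1 ∨ ¬x2)
2 of the 8 rows are models.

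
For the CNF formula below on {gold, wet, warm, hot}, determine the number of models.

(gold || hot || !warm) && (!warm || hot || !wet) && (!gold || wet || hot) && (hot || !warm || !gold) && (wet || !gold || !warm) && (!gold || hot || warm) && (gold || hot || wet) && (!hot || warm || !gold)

6

There are 2^4 = 16 truth assignments over (gold, wet, warm, hot).
Check each against the 8 clauses (columns in the order gold, wet, warm, hot):
  F F F F  ✗ fails (gold || hot || wet)
  F F F T  ✓ satisfies all
  F F T F  ✗ fails (gold || hot || !warm)
  F F T T  ✓ satisfies all
  F T F F  ✓ satisfies all
  F T F T  ✓ satisfies all
  F T T F  ✗ fails (gold || hot || !warm)
  F T T T  ✓ satisfies all
  T F F F  ✗ fails (!gold || wet || hot)
  T F F T  ✗ fails (!hot || warm || !gold)
  T F T F  ✗ fails (!gold || wet || hot)
  T F T T  ✗ fails (wet || !gold || !warm)
  T T F F  ✗ fails (!gold || hot || warm)
  T T F T  ✗ fails (!hot || warm || !gold)
  T T T F  ✗ fails (!warm || hot || !wet)
  T T T T  ✓ satisfies all
6 of the 16 rows are models.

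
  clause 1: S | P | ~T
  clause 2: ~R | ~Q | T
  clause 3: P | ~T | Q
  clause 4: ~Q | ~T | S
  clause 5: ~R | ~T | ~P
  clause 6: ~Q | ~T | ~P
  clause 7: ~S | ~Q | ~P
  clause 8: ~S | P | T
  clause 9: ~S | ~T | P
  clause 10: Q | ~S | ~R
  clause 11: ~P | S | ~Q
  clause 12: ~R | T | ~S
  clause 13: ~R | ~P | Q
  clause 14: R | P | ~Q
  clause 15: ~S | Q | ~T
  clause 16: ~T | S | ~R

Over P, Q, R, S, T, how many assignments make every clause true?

5

There are 2^5 = 32 truth assignments over (P, Q, R, S, T).
Split on T. With T = 1, the clauses containing T are satisfied and ~T drops from the rest; 1 of the 2^4 = 16 assignments to the other variables satisfy what remains.
With T = 0, by the same count on the reduced clause set, 4 assignments work.
Total: 1 + 4 = 5.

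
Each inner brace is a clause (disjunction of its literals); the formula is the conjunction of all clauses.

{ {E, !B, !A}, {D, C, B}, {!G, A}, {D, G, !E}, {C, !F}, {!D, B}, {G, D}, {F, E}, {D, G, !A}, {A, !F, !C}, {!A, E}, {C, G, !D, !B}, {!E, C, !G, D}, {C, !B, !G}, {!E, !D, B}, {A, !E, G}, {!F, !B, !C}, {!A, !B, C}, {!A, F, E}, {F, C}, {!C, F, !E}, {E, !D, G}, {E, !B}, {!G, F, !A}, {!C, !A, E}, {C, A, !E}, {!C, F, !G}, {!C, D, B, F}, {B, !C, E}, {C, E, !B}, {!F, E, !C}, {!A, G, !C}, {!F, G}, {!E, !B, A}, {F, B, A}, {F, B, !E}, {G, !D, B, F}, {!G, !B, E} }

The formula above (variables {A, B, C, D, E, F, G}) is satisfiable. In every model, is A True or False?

Suppose A = false.
(!G) alone gives G = false.
(D) alone gives D = true.
(B) alone gives B = true.
(C) alone gives C = true.
(!F) alone gives F = false.
(E) alone gives E = true.
Now (!E) is unsatisfied and unit — conflict.
So every satisfying assignment has A = True.

True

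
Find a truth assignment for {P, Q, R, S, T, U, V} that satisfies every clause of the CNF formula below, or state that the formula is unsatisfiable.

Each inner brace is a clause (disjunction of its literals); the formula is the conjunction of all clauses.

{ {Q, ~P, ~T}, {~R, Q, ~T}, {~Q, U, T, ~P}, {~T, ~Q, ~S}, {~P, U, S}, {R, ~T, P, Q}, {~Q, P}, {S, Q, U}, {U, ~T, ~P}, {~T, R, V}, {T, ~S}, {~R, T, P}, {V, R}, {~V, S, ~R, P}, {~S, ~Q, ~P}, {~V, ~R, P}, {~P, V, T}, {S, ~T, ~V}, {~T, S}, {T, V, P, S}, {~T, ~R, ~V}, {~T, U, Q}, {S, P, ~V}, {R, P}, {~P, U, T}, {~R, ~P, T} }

P ↦ 1, Q ↦ 0, R ↦ 0, S ↦ 0, T ↦ 0, U ↦ 1, V ↦ 1

Branch on Q: set Q = 0.
Branch on P: set P = 1.
The clause (~T) is unit, so T = 0.
The clause (~S) is unit, so S = 0.
The clause (U) is unit, so U = 1.
The clause (V) is unit, so V = 1.
The clause (~R) is unit, so R = 0.
This assignment satisfies each clause.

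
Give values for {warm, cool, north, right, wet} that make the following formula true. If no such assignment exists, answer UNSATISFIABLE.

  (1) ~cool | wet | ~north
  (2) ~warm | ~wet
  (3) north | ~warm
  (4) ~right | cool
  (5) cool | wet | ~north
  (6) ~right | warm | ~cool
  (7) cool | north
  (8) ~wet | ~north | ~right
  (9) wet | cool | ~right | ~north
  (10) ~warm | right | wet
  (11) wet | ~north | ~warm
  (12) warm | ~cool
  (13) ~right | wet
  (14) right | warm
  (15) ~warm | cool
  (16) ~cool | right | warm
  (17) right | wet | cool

Branch on warm: set warm = 0.
Unit clause (~cool) forces cool = 0.
Unit clause (~right) forces right = 0.
But (right) is also a unit clause — contradiction.
Undo warm and try warm = 1.
Unit clause (~wet) forces wet = 0.
Unit clause (north) forces north = 1.
But (~north) is also a unit clause — contradiction.
Both values of warm lead to a conflict.

UNSATISFIABLE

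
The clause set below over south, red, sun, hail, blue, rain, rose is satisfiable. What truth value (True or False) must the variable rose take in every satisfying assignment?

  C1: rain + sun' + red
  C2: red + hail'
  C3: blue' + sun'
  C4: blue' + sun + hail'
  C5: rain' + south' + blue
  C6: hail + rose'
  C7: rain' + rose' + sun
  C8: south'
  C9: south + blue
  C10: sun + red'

Suppose rose = 1.
The clause (hail) is unit, so hail = 1.
The clause (red) is unit, so red = 1.
The clause (south') is unit, so south = 0.
The clause (blue) is unit, so blue = 1.
The clause (sun') is unit, so sun = 0.
That conflicts with the unit clause (sun).
So every satisfying assignment has rose = False.

False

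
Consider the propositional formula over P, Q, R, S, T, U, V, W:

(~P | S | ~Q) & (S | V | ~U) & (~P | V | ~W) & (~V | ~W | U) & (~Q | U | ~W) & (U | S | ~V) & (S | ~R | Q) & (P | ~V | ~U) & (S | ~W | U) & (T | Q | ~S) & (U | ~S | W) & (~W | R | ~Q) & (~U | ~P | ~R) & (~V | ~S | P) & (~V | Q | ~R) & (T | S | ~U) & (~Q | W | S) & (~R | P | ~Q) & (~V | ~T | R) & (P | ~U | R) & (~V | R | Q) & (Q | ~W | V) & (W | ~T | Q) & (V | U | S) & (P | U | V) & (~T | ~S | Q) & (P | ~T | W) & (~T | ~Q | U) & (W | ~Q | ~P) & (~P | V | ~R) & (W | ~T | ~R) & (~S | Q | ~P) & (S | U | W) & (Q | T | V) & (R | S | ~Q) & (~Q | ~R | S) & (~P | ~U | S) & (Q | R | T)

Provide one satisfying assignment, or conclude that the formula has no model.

UNSATISFIABLE

Case P = 0:
Case V = 0:
Unit clause (U) forces U = 1.
Unit clause (S) forces S = 1.
Unit clause (R) forces R = 1.
Unit clause (~Q) forces Q = 0.
Unit clause (T) forces T = 1.
That conflicts with the unit clause (~T).
So V must be the other value — set V = 1.
Unit clause (~U) forces U = 0.
Unit clause (~W) forces W = 0.
Unit clause (S) forces S = 1.
That conflicts with the unit clause (~S).
Neither V = 1 nor V = 0 works.
So P must be the other value — set P = 1.
Case S = 1:
Unit clause (Q) forces Q = 1.
Unit clause (W) forces W = 1.
Unit clause (V) forces V = 1.
Unit clause (U) forces U = 1.
Unit clause (R) forces R = 1.
That conflicts with the unit clause (~R).
So S must be the other value — set S = 0.
Unit clause (~Q) forces Q = 0.
Unit clause (~R) forces R = 0.
Unit clause (~V) forces V = 0.
Unit clause (~U) forces U = 0.
That conflicts with the unit clause (U).
Neither S = 1 nor S = 0 works.
Neither P = 1 nor P = 0 works.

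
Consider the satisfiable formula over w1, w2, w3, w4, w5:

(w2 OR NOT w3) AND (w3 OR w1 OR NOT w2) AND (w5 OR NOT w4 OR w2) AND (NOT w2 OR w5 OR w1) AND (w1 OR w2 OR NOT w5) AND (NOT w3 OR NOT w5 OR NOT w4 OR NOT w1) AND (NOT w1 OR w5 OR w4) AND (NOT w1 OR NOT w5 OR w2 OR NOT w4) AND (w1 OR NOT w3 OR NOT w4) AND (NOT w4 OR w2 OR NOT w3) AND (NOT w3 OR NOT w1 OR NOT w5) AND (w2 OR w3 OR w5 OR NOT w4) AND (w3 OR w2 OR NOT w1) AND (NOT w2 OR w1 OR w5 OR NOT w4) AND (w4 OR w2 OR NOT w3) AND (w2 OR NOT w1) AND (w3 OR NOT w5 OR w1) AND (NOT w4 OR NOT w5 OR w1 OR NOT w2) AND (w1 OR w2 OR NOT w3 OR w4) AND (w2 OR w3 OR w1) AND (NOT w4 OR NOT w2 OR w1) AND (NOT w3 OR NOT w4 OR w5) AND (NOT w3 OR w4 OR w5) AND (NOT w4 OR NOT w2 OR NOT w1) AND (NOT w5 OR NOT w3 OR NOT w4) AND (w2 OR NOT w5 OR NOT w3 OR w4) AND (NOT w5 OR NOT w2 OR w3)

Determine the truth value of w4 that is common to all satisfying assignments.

False

Suppose w4 = true.
Suppose w2 = true.
Unit clause (w1) forces w1 = true.
That conflicts with the unit clause (NOT w1).
Backtrack on w2: now try w2 = false.
Unit clause (NOT w3) forces w3 = false.
Unit clause (w5) forces w5 = true.
Unit clause (w1) forces w1 = true.
That conflicts with the unit clause (NOT w1).
Neither w2 = true nor w2 = false works.
So every satisfying assignment has w4 = False.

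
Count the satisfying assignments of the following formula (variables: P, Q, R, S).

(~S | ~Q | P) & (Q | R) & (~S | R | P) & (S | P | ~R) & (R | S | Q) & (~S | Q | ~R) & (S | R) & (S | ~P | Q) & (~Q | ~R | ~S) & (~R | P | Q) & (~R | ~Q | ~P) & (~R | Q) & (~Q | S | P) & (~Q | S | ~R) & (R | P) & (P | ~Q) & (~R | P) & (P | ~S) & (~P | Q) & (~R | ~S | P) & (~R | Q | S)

1

There are 2^4 = 16 truth assignments over (P, Q, R, S).
Check each against the 21 clauses (columns in the order P, Q, R, S):
  F F F F  ✗ fails (Q | R)
  F F F T  ✗ fails (Q | R)
  F F T F  ✗ fails (S | P | ~R)
  F F T T  ✗ fails (~S | Q | ~R)
  F T F F  ✗ fails (S | R)
  F T F T  ✗ fails (~S | ~Q | P)
  F T T F  ✗ fails (S | P | ~R)
  F T T T  ✗ fails (~S | ~Q | P)
  T F F F  ✗ fails (Q | R)
  T F F T  ✗ fails (Q | R)
  T F T F  ✗ fails (S | ~P | Q)
  T F T T  ✗ fails (~S | Q | ~R)
  T T F F  ✗ fails (S | R)
  T T F T  ✓ satisfies all
  T T T F  ✗ fails (~R | ~Q | ~P)
  T T T T  ✗ fails (~Q | ~R | ~S)
1 of the 16 rows is a model.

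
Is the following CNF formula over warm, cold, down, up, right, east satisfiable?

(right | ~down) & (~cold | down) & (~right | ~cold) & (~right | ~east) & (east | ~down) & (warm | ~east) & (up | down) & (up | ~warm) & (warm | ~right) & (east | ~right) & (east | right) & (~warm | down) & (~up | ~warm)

Suppose right = 1.
From the singleton clause (~cold), cold = 0.
From the singleton clause (~east), east = 0.
But (east) is also a unit clause — contradiction.
Undo right and try right = 0.
From the singleton clause (~down), down = 0.
From the singleton clause (~cold), cold = 0.
From the singleton clause (up), up = 1.
From the singleton clause (east), east = 1.
From the singleton clause (warm), warm = 1.
But (~warm) is also a unit clause — contradiction.
Either choice for right ends in contradiction.
No assignment satisfies every clause.

No, unsatisfiable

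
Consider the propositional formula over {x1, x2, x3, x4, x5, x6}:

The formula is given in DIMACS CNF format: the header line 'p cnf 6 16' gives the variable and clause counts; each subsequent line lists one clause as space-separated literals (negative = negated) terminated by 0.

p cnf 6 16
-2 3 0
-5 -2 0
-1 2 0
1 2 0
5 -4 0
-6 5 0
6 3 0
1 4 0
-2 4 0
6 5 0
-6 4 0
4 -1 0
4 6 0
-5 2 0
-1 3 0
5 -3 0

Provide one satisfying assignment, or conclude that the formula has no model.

Case x2 = False:
(¬x1) alone gives x1 = False.
That conflicts with the unit clause (x1).
Undo x2 and try x2 = True.
(x3) alone gives x3 = True.
(¬x5) alone gives x5 = False.
That conflicts with the unit clause (x5).
Either choice for x2 ends in contradiction.

UNSATISFIABLE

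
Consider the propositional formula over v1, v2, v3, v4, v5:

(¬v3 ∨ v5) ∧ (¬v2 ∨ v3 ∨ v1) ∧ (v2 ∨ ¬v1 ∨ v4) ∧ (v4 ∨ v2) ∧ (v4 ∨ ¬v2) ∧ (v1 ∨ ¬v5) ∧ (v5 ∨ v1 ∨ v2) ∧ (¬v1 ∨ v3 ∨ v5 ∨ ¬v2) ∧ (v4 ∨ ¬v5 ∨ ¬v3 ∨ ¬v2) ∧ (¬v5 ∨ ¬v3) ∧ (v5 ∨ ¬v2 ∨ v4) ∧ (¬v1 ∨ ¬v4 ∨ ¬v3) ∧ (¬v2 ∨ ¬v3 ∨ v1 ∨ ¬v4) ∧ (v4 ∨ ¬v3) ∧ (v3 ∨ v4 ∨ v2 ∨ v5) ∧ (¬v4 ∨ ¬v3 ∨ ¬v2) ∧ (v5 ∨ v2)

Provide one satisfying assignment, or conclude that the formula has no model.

v1: True,  v2: True,  v3: False,  v4: True,  v5: True

Branch on v3: set v3 = False.
Branch on v2: set v2 = True.
(v1) alone gives v1 = True.
(v4) alone gives v4 = True.
(v5) alone gives v5 = True.
Every clause now holds.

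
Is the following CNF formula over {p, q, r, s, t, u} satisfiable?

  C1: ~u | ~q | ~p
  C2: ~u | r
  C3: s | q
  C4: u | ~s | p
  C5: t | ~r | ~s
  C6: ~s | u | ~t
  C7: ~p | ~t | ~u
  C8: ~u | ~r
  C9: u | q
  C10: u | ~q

Try u = 0.
From the singleton clause (q), q = 1.
But (~q) is also a unit clause — contradiction.
That branch fails; take u = 1 instead.
From the singleton clause (r), r = 1.
But (~r) is also a unit clause — contradiction.
Either choice for u ends in contradiction.
No assignment satisfies every clause.

No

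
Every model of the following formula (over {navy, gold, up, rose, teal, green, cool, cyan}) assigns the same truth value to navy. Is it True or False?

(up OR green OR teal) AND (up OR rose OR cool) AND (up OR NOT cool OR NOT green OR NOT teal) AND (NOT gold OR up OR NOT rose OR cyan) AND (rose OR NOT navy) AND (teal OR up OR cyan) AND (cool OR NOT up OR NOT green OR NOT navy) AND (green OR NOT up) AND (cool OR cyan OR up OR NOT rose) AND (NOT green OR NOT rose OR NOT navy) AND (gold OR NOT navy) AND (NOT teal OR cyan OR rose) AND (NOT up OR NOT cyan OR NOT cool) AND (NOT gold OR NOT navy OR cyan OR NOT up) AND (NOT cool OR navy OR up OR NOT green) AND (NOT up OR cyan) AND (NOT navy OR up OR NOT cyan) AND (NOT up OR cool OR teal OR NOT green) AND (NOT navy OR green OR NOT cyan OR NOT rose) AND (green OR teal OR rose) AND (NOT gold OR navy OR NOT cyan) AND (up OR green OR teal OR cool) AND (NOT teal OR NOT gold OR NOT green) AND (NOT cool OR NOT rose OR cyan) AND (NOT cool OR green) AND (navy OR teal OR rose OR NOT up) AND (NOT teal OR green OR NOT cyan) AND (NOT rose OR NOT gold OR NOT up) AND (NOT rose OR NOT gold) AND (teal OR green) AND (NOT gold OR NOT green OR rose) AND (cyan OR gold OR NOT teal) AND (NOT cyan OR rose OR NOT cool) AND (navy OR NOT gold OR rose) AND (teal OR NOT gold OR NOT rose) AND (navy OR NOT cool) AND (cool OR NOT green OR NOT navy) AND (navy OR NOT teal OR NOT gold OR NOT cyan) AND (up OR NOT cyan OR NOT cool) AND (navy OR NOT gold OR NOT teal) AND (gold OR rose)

Suppose navy = true.
From the singleton clause (rose), rose = true.
From the singleton clause (NOT green), green = false.
From the singleton clause (NOT up), up = false.
From the singleton clause (teal), teal = true.
From the singleton clause (gold), gold = true.
That conflicts with the unit clause (NOT gold).
So every satisfying assignment has navy = False.

False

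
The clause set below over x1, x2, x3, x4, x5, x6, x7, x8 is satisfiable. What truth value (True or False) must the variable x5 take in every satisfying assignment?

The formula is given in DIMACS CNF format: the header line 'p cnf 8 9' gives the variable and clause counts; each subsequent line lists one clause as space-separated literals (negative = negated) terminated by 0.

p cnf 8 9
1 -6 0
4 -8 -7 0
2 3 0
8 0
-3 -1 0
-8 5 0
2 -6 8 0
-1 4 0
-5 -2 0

Suppose x5 = False.
From the singleton clause (x8), x8 = True.
But (¬x8) is also a unit clause — contradiction.
So every satisfying assignment has x5 = True.

True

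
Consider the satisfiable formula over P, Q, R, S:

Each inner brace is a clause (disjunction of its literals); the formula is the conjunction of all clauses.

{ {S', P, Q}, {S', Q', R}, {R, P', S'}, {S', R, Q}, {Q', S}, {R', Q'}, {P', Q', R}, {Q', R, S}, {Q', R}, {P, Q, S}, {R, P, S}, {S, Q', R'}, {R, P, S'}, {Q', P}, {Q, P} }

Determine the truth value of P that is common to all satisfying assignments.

Suppose P = 0.
(Q') alone gives Q = 0.
That conflicts with the unit clause (Q).
So every satisfying assignment has P = True.

True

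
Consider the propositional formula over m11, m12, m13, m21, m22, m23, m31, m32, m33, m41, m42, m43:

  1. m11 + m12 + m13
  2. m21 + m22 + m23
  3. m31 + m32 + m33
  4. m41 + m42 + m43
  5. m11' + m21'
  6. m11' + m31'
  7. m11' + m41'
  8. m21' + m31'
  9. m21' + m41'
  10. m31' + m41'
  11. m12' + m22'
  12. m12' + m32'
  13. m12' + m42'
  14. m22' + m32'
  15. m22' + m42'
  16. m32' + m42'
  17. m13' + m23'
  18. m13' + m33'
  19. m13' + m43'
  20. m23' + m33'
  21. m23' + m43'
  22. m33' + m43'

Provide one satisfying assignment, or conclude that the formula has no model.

Branch on m11: set m11 = 0.
Branch on m12: set m12 = 1.
From the singleton clause (m22'), m22 = 0.
From the singleton clause (m32'), m32 = 0.
From the singleton clause (m42'), m42 = 0.
Branch on m21: set m21 = 1.
From the singleton clause (m31'), m31 = 0.
From the singleton clause (m33), m33 = 1.
From the singleton clause (m41'), m41 = 0.
From the singleton clause (m43), m43 = 1.
Now (m43') is unsatisfied and unit — conflict.
That branch fails; take m21 = 0 instead.
From the singleton clause (m23), m23 = 1.
From the singleton clause (m13'), m13 = 0.
From the singleton clause (m33'), m33 = 0.
From the singleton clause (m31), m31 = 1.
From the singleton clause (m41'), m41 = 0.
From the singleton clause (m43), m43 = 1.
Now (m43') is unsatisfied and unit — conflict.
Either choice for m21 ends in contradiction.
That branch fails; take m12 = 0 instead.
From the singleton clause (m13), m13 = 1.
From the singleton clause (m23'), m23 = 0.
From the singleton clause (m33'), m33 = 0.
From the singleton clause (m43'), m43 = 0.
Branch on m21: set m21 = 1.
From the singleton clause (m31'), m31 = 0.
From the singleton clause (m32), m32 = 1.
From the singleton clause (m41'), m41 = 0.
From the singleton clause (m42), m42 = 1.
Now (m42') is unsatisfied and unit — conflict.
That branch fails; take m21 = 0 instead.
From the singleton clause (m22), m22 = 1.
From the singleton clause (m32'), m32 = 0.
From the singleton clause (m31), m31 = 1.
From the singleton clause (m41'), m41 = 0.
From the singleton clause (m42), m42 = 1.
Now (m42') is unsatisfied and unit — conflict.
Either choice for m21 ends in contradiction.
Either choice for m12 ends in contradiction.
That branch fails; take m11 = 1 instead.
From the singleton clause (m21'), m21 = 0.
From the singleton clause (m31'), m31 = 0.
From the singleton clause (m41'), m41 = 0.
Branch on m22: set m22 = 1.
From the singleton clause (m12'), m12 = 0.
From the singleton clause (m32'), m32 = 0.
From the singleton clause (m33), m33 = 1.
From the singleton clause (m42'), m42 = 0.
From the singleton clause (m43), m43 = 1.
Now (m43') is unsatisfied and unit — conflict.
That branch fails; take m22 = 0 instead.
From the singleton clause (m23), m23 = 1.
From the singleton clause (m13'), m13 = 0.
From the singleton clause (m33'), m33 = 0.
From the singleton clause (m32), m32 = 1.
From the singleton clause (m12'), m12 = 0.
From the singleton clause (m42'), m42 = 0.
From the singleton clause (m43), m43 = 1.
Now (m43') is unsatisfied and unit — conflict.
Either choice for m22 ends in contradiction.
Either choice for m11 ends in contradiction.

UNSATISFIABLE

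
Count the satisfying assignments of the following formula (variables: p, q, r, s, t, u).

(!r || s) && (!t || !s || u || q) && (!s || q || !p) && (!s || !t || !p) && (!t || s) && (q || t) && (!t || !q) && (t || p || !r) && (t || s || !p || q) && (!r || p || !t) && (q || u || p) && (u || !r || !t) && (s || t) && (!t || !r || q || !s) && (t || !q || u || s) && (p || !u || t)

6

There are 2^6 = 64 truth assignments over (p, q, r, s, t, u).
Split on s. With s = true, the clauses containing s are satisfied and !s drops from the rest; 6 of the 2^5 = 32 assignments to the other variables satisfy what remains.
With s = false, by the same count on the reduced clause set, 0 assignments work.
Total: 6 + 0 = 6.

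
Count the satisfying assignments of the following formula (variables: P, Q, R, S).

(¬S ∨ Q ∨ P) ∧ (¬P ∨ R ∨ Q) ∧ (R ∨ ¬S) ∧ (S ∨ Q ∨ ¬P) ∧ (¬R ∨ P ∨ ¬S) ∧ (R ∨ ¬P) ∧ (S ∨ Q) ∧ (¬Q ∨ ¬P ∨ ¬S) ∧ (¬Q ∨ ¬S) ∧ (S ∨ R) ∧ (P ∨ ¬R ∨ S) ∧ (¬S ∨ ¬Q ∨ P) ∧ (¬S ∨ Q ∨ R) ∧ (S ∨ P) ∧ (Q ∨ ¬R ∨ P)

2

There are 2^4 = 16 truth assignments over (P, Q, R, S).
Split on P. With P = True, the clauses containing P are satisfied and ¬P drops from the rest; 2 of the 2^3 = 8 assignments to the other variables satisfy what remains.
With P = False, by the same count on the reduced clause set, 0 assignments work.
(One model: P=T, Q=F, R=T, S=T.)
Total: 2 + 0 = 2.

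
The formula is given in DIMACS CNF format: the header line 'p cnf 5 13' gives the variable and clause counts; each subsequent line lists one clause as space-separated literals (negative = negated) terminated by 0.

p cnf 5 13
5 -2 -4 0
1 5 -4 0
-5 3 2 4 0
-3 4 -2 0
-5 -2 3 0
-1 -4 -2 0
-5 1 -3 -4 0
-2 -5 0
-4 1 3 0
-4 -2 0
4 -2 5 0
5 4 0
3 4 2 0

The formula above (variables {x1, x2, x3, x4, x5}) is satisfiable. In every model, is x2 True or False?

Suppose x2 = True.
Unit clause (¬x5) forces x5 = False.
Unit clause (¬x4) forces x4 = False.
But (x4) is also a unit clause — contradiction.
So every satisfying assignment has x2 = False.

False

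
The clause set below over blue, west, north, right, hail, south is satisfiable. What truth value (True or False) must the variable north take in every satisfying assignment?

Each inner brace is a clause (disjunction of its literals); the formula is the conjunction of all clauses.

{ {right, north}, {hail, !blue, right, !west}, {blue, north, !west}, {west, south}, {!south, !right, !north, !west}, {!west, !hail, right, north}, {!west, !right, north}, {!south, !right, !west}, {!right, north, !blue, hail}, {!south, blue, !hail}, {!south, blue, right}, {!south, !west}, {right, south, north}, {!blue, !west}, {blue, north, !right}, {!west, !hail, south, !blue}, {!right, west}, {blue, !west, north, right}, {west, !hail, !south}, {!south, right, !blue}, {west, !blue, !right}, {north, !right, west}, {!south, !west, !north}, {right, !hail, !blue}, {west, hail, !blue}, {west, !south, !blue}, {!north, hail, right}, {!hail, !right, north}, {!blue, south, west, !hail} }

Suppose north = false.
The clause (right) is unit, so right = true.
The clause (!west) is unit, so west = false.
That conflicts with the unit clause (west).
So every satisfying assignment has north = True.

True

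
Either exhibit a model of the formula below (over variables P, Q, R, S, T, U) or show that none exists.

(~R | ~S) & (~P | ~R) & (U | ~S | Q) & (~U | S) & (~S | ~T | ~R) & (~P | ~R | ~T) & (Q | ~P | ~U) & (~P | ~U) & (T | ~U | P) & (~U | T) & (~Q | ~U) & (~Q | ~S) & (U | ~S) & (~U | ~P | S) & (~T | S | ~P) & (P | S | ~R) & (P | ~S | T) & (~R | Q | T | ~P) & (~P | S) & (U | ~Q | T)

P ↦ 0; Q ↦ 0; R ↦ 0; S ↦ 0; T ↦ 0; U ↦ 0

Suppose R = 0.
Suppose U = 0.
(~S) alone gives S = 0.
(~P) alone gives P = 0.
Suppose Q = 0.
Every clause is now satisfied; T is unconstrained.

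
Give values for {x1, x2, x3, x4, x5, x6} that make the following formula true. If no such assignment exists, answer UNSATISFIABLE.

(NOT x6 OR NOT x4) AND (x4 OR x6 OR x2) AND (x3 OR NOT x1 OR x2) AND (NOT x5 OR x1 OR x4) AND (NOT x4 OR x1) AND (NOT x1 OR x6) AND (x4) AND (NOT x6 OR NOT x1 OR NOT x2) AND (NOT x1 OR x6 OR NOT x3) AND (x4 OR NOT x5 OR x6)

(x4) alone gives x4 = true.
(NOT x6) alone gives x6 = false.
(x1) alone gives x1 = true.
That conflicts with the unit clause (NOT x1).

UNSATISFIABLE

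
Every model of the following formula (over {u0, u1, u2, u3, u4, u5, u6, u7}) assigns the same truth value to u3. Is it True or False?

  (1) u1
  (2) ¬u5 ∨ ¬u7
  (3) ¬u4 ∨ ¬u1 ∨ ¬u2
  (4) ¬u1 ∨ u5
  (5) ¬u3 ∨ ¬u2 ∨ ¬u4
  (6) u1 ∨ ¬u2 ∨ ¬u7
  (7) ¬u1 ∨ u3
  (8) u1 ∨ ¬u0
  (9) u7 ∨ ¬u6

True

Suppose u3 = False.
From the singleton clause (u1), u1 = True.
Now (¬u1) is unsatisfied and unit — conflict.
So every satisfying assignment has u3 = True.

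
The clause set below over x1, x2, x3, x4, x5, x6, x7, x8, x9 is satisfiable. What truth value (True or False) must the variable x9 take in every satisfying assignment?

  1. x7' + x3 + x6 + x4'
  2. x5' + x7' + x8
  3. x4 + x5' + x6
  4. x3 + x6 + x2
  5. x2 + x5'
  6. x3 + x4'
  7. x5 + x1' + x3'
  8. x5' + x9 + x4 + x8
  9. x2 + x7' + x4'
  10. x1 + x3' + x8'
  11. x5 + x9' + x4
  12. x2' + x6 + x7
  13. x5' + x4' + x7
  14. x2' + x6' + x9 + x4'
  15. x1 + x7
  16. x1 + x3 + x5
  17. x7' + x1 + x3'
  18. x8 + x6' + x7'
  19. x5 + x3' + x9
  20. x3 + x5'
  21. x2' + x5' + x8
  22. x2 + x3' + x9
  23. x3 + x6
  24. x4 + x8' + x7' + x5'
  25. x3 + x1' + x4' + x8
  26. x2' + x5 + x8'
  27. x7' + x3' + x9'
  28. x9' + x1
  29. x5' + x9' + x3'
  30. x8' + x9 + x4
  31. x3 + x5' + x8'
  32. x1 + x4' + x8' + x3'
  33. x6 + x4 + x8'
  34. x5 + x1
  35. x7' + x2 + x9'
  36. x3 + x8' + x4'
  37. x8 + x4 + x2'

False

Suppose x9 = 1.
The clause (x1) is unit, so x1 = 1.
Branch on x2: set x2 = 1.
Branch on x3: set x3 = 1.
The clause (x5) is unit, so x5 = 1.
Now (x5') is unsatisfied and unit — conflict.
Undo x3 and try x3 = 0.
The clause (x4') is unit, so x4 = 0.
The clause (x5) is unit, so x5 = 1.
Now (x5') is unsatisfied and unit — conflict.
Both values of x3 lead to a conflict.
Undo x2 and try x2 = 0.
The clause (x5') is unit, so x5 = 0.
The clause (x3') is unit, so x3 = 0.
The clause (x6) is unit, so x6 = 1.
The clause (x4') is unit, so x4 = 0.
Now (x4) is unsatisfied and unit — conflict.
Both values of x2 lead to a conflict.
So every satisfying assignment has x9 = False.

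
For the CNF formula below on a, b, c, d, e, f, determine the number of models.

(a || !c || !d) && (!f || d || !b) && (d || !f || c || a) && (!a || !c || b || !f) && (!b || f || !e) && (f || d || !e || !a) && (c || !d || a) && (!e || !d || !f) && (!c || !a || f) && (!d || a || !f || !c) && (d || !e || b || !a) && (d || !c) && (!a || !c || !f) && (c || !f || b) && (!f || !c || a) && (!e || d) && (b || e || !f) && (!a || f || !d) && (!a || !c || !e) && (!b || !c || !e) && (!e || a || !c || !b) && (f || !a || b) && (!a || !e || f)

There are 2^6 = 64 truth assignments over (a, b, c, d, e, f).
Split on d. With d = true, the clauses containing d are satisfied and !d drops from the rest; 1 of the 2^5 = 32 assignments to the other variables satisfy what remains.
With d = false, by the same count on the reduced clause set, 3 assignments work.
(One model: a=F, b=F, c=F, d=F, e=F, f=F.)
Total: 1 + 3 = 4.

4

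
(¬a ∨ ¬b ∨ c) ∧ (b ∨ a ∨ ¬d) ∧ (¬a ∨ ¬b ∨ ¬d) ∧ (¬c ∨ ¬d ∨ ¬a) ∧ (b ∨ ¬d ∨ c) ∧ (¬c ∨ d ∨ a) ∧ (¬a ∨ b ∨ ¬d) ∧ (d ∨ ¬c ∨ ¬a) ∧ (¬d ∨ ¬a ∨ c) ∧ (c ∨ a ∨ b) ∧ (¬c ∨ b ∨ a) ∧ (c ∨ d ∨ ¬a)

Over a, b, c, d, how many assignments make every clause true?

There are 2^4 = 16 truth assignments over (a, b, c, d).
Check each against the 12 clauses (columns in the order a, b, c, d):
  F F F F  ✗ fails (c ∨ a ∨ b)
  F F F T  ✗ fails (b ∨ a ∨ ¬d)
  F F T F  ✗ fails (¬c ∨ d ∨ a)
  F F T T  ✗ fails (b ∨ a ∨ ¬d)
  F T F F  ✓ satisfies all
  F T F T  ✓ satisfies all
  F T T F  ✗ fails (¬c ∨ d ∨ a)
  F T T T  ✓ satisfies all
  T F F F  ✗ fails (c ∨ d ∨ ¬a)
  T F F T  ✗ fails (b ∨ ¬d ∨ c)
  T F T F  ✗ fails (d ∨ ¬c ∨ ¬a)
  T F T T  ✗ fails (¬c ∨ ¬d ∨ ¬a)
  T T F F  ✗ fails (¬a ∨ ¬b ∨ c)
  T T F T  ✗ fails (¬a ∨ ¬b ∨ c)
  T T T F  ✗ fails (d ∨ ¬c ∨ ¬a)
  T T T T  ✗ fails (¬a ∨ ¬b ∨ ¬d)
3 of the 16 rows are models.

3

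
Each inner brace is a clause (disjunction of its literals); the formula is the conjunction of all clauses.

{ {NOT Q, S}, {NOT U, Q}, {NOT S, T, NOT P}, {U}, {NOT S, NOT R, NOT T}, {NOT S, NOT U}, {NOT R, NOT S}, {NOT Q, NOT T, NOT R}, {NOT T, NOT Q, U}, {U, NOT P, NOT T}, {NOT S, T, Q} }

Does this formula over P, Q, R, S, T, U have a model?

Unsatisfiable

From the singleton clause (U), U = true.
From the singleton clause (Q), Q = true.
From the singleton clause (S), S = true.
Now (NOT S) is unsatisfied and unit — conflict.
No assignment satisfies every clause.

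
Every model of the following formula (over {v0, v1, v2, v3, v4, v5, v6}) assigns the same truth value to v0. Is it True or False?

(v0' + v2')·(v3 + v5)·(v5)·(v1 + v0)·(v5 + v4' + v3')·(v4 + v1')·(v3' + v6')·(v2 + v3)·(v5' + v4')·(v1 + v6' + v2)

True

Suppose v0 = 0.
From the singleton clause (v5), v5 = 1.
From the singleton clause (v1), v1 = 1.
From the singleton clause (v4), v4 = 1.
That conflicts with the unit clause (v4').
So every satisfying assignment has v0 = True.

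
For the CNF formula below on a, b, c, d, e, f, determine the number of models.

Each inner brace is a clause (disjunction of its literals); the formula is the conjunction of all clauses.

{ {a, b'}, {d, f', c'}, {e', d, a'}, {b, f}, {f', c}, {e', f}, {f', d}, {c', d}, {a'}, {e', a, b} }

There are 2^6 = 64 truth assignments over (a, b, c, d, e, f).
Split on d. With d = 1, the clauses containing d are satisfied and d' drops from the rest; 1 of the 2^5 = 32 assignments to the other variables satisfy what remains.
With d = 0, by the same count on the reduced clause set, 0 assignments work.
(One model: a=F, b=F, c=T, d=T, e=F, f=T.)
Total: 1 + 0 = 1.

1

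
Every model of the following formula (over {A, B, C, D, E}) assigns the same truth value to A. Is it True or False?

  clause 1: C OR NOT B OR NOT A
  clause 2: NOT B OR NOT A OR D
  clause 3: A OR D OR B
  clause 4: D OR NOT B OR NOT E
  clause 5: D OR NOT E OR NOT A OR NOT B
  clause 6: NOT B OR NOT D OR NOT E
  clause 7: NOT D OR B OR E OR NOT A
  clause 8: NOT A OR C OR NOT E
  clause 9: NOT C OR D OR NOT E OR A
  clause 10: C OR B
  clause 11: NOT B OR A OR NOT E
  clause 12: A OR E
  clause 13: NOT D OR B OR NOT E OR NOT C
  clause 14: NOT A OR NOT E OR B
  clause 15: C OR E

True

Suppose A = false.
Unit clause (E) forces E = true.
Unit clause (NOT B) forces B = false.
Unit clause (D) forces D = true.
Unit clause (C) forces C = true.
Now (NOT C) is unsatisfied and unit — conflict.
So every satisfying assignment has A = True.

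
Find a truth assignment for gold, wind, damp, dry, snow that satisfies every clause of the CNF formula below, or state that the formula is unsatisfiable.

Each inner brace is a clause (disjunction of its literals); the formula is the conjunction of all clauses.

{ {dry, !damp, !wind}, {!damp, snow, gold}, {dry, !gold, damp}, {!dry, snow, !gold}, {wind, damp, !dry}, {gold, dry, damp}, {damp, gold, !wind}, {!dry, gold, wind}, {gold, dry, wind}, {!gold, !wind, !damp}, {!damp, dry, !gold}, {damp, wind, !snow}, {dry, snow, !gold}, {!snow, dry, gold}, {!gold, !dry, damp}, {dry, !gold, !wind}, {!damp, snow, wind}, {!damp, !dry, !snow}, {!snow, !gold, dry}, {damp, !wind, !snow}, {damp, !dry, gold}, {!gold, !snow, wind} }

UNSATISFIABLE

Try dry = true.
Try snow = true.
The clause (!damp) is unit, so damp = false.
The clause (wind) is unit, so wind = true.
That conflicts with the unit clause (!wind).
Backtrack on snow: now try snow = false.
The clause (!gold) is unit, so gold = false.
The clause (!damp) is unit, so damp = false.
That conflicts with the unit clause (damp).
Neither snow = true nor snow = false works.
Backtrack on dry: now try dry = false.
Try damp = false.
The clause (!gold) is unit, so gold = false.
That conflicts with the unit clause (gold).
Backtrack on damp: now try damp = true.
The clause (!wind) is unit, so wind = false.
The clause (gold) is unit, so gold = true.
That conflicts with the unit clause (!gold).
Neither damp = true nor damp = false works.
Neither dry = true nor dry = false works.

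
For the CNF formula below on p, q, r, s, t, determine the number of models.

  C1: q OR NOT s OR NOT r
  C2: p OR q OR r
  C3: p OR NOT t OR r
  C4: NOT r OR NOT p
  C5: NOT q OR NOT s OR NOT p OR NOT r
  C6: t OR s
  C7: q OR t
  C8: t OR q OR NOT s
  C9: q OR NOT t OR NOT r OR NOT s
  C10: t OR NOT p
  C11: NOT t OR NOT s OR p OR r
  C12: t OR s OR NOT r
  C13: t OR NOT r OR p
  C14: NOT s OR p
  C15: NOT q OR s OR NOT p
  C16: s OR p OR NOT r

3

There are 2^5 = 32 truth assignments over (p, q, r, s, t).
Split on r. With r = true, the clauses containing r are satisfied and NOT r drops from the rest; 0 of the 2^4 = 16 assignments to the other variables satisfy what remains.
With r = false, by the same count on the reduced clause set, 3 assignments work.
Total: 0 + 3 = 3.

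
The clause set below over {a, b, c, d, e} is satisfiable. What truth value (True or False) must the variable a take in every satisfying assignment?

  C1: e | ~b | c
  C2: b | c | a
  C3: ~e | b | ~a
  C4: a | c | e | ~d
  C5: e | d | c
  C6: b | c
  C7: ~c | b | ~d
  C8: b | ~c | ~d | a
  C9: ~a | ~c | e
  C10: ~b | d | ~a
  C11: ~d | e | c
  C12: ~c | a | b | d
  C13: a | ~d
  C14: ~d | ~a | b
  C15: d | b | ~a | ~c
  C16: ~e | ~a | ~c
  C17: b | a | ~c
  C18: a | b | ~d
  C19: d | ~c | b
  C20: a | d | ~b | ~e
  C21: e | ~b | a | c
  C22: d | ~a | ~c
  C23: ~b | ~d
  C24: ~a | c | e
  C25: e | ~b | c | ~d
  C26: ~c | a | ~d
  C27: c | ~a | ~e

False

Suppose a = 1.
Suppose e = 0.
(~c) alone gives c = 0.
But (c) is also a unit clause — contradiction.
Undo e and try e = 1.
(b) alone gives b = 1.
(d) alone gives d = 1.
But (~d) is also a unit clause — contradiction.
Either choice for e ends in contradiction.
So every satisfying assignment has a = False.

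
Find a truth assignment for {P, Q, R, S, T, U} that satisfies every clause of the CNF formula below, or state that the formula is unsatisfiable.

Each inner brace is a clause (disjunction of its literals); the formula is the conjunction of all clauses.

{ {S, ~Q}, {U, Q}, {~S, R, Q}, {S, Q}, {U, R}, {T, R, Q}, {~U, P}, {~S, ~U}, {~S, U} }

UNSATISFIABLE

Try S = 1.
From the singleton clause (~U), U = 0.
But (U) is also a unit clause — contradiction.
Undo S and try S = 0.
From the singleton clause (~Q), Q = 0.
But (Q) is also a unit clause — contradiction.
Either choice for S ends in contradiction.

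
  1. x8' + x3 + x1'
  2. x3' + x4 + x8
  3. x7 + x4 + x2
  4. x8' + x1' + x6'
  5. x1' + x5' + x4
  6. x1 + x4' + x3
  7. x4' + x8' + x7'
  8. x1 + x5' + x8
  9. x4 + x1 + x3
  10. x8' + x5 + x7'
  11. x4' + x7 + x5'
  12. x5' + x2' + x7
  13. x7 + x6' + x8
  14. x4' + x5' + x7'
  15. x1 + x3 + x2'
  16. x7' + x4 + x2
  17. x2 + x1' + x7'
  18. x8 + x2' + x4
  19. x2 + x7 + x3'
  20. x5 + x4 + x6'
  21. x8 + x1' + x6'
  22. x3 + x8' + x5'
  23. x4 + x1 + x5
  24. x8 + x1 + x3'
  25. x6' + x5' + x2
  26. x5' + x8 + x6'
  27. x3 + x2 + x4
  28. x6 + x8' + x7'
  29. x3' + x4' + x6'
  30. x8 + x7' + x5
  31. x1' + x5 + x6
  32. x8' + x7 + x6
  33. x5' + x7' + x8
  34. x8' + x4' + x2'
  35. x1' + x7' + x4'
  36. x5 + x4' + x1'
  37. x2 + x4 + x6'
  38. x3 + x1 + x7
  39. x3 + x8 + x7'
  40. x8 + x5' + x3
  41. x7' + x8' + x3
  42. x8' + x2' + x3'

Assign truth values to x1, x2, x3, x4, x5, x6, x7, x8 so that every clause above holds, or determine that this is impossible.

Suppose x8 = 0.
Suppose x3 = 0.
From the singleton clause (x7'), x7 = 0.
From the singleton clause (x6'), x6 = 0.
From the singleton clause (x1), x1 = 1.
From the singleton clause (x5), x5 = 1.
That conflicts with the unit clause (x5').
So x3 must be the other value — set x3 = 1.
From the singleton clause (x4), x4 = 1.
From the singleton clause (x1), x1 = 1.
From the singleton clause (x6'), x6 = 0.
From the singleton clause (x5), x5 = 1.
From the singleton clause (x7), x7 = 1.
That conflicts with the unit clause (x7').
Neither x3 = 1 nor x3 = 0 works.
So x8 must be the other value — set x8 = 1.
Suppose x3 = 1.
From the singleton clause (x2'), x2 = 0.
From the singleton clause (x7), x7 = 1.
From the singleton clause (x4'), x4 = 0.
That conflicts with the unit clause (x4).
So x3 must be the other value — set x3 = 0.
From the singleton clause (x1'), x1 = 0.
From the singleton clause (x4'), x4 = 0.
That conflicts with the unit clause (x4).
Neither x3 = 1 nor x3 = 0 works.
Neither x8 = 1 nor x8 = 0 works.

UNSATISFIABLE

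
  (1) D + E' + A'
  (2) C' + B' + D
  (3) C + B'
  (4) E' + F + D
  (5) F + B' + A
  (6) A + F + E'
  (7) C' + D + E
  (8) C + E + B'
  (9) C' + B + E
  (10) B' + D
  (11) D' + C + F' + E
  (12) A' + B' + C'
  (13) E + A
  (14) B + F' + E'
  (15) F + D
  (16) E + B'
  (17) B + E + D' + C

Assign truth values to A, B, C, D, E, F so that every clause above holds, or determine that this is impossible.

Suppose C = 0.
The clause (B') is unit, so B = 0.
Suppose E = 1.
The clause (F') is unit, so F = 0.
The clause (D) is unit, so D = 1.
The clause (A) is unit, so A = 1.
All clauses are satisfied.

A=1,  B=0,  C=0,  D=1,  E=1,  F=0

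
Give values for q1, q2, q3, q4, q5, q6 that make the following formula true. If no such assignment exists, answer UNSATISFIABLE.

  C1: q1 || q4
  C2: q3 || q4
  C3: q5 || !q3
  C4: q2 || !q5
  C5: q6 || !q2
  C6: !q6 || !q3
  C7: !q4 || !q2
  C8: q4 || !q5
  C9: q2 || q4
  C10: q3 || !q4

Case q1 = true:
Case q3 = true:
Unit clause (q5) forces q5 = true.
Unit clause (q2) forces q2 = true.
Unit clause (q6) forces q6 = true.
That conflicts with the unit clause (!q6).
Undo q3 and try q3 = false.
Unit clause (q4) forces q4 = true.
That conflicts with the unit clause (!q4).
Neither q3 = true nor q3 = false works.
Undo q1 and try q1 = false.
Unit clause (q4) forces q4 = true.
Unit clause (!q2) forces q2 = false.
Unit clause (!q5) forces q5 = false.
Unit clause (!q3) forces q3 = false.
That conflicts with the unit clause (q3).
Neither q1 = true nor q1 = false works.

UNSATISFIABLE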